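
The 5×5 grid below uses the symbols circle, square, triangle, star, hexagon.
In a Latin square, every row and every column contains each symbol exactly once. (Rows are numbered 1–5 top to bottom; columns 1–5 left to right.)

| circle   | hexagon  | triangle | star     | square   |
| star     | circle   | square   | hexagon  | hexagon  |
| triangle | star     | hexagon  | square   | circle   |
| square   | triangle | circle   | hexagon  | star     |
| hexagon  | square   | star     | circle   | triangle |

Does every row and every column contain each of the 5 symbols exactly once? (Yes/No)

No

Column 4 contains hexagon twice (at rows 2 and 4), so it is not a permutation.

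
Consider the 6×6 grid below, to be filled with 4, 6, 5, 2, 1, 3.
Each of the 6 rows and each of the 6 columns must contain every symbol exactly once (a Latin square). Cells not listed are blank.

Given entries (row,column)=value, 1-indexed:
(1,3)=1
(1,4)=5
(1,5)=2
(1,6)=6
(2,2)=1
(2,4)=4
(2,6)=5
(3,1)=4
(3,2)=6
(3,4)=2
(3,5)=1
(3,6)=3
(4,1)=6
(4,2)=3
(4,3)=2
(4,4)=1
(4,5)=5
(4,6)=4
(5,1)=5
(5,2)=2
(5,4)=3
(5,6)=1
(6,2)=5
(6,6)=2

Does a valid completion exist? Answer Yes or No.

No row or column among the givens repeats a symbol, and propagating forced cells runs into no contradiction.
One valid completion exists (for instance, 3 4 1 5 2 6 / 2 1 6 4 3 5 / 4 6 5 2 1 3 / 6 3 2 1 5 4 / 5 2 4 3 6 1 / 1 5 3 6 4 2).

Yes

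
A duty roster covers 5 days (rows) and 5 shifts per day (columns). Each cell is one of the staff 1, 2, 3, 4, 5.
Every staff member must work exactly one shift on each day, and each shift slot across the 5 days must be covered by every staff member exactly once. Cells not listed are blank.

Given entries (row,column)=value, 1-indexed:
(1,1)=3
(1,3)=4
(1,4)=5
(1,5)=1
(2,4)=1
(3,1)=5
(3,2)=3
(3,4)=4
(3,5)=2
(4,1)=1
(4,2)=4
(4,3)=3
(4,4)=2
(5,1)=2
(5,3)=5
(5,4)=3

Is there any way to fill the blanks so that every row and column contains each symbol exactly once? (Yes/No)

No day or shift among the givens repeats a symbol, and propagating forced cells runs into no contradiction.
One valid completion exists (for instance, 3 2 4 5 1 / 4 5 2 1 3 / 5 3 1 4 2 / 1 4 3 2 5 / 2 1 5 3 4).

Yes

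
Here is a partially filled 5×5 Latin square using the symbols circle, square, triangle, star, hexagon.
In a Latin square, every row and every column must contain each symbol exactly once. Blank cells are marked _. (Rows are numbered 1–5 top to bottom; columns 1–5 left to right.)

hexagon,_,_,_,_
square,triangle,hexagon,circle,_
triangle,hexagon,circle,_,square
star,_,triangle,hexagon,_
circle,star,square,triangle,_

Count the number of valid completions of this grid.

1

Row 1, column 2: eliminating its row and column leaves {circle, square}.
Row 1, column 3: eliminating its row and column leaves {star}.
Row 1, column 4: eliminating its row and column leaves {square, star}.
Row 1, column 5: eliminating its row and column leaves {circle, triangle, star}.
Row 2, column 5: eliminating its row and column leaves {star}.
Row 3, column 4: eliminating its row and column leaves {star}.
Row 4, column 2: eliminating its row and column leaves {circle, square}.
Row 4, column 5: eliminating its row and column leaves {circle}.
Row 5, column 5: eliminating its row and column leaves {hexagon}.
Only one assignment across all blanks avoids any row or column repeat, giving 1 completion.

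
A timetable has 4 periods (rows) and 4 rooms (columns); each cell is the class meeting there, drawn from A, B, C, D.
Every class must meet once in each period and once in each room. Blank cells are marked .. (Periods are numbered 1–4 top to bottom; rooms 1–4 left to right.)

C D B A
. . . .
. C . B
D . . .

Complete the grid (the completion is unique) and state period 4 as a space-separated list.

Period 4, room 4: period 4 has {D} and room 4 has {A, B}, leaving only C.
Period 4, room 3: period 4 has {C, D} and room 3 has {B}, leaving only A.
Period 4, room 2: period 4 has {A, C, D} and room 2 has {C, D}, leaving only B.
So period 4 reads: D B A C.

D B A C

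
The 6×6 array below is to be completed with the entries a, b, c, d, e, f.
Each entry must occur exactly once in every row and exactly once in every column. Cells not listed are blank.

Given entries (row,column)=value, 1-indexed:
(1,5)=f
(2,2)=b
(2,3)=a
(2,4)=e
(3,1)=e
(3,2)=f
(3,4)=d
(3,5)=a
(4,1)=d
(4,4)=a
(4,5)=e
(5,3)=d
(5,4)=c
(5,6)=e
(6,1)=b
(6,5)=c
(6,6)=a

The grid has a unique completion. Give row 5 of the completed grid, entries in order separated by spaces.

f a d c b e

Row 5, column 2: row 5 has {c, d, e} and column 2 has {b, f}, leaving only a.
Row 5, column 1: row 5 has {a, c, d, e} and column 1 has {b, d, e}, leaving only f.
Row 5, column 5: row 5 has {a, c, d, e, f} and column 5 has {a, c, e, f}, leaving only b.
So row 5 reads: f a d c b e.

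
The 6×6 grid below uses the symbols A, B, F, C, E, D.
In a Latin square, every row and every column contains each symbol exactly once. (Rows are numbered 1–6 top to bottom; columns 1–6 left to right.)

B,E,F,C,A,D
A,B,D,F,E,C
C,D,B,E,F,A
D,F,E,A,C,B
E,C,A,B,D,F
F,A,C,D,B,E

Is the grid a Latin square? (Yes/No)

Yes

Each row is a permutation of the 6 symbols, and so is each column.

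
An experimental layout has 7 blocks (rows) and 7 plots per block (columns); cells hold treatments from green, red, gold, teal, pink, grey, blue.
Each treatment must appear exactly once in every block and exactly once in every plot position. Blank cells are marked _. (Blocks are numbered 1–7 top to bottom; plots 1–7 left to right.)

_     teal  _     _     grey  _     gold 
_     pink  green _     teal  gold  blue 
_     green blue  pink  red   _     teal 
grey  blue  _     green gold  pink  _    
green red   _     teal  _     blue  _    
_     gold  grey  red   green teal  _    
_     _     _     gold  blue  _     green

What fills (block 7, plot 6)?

red

Block 1, plot 4: block 1 has {gold, teal, grey} and plot 4 has {green, red, gold, teal, pink}, leaving only blue.
Block 2, plot 1: block 2 has {green, gold, teal, pink, blue} and plot 1 has {green, grey}, leaving only red.
Block 1, plot 1: block 1 has {gold, teal, grey, blue} and plot 1 has {green, red, grey}, leaving only pink.
Block 1, plot 3: block 1 has {gold, teal, pink, grey, blue} and plot 3 has {green, grey, blue}, leaving only red.
Block 1, plot 6: block 1 has {red, gold, teal, pink, grey, blue} and plot 6 has {gold, teal, pink, blue}, leaving only green.
Block 2, plot 4: block 2 has {green, red, gold, teal, pink, blue} and plot 4 has {green, red, gold, teal, pink, blue}, leaving only grey.
Block 3, plot 1: block 3 has {green, red, teal, pink, blue} and plot 1 has {green, red, pink, grey}, leaving only gold.
Block 3, plot 6: block 3 has {green, red, gold, teal, pink, blue} and plot 6 has {green, gold, teal, pink, blue}, leaving only grey.
Block 7 already has {green, gold, blue} and plot 6 already has {green, gold, teal, pink, grey, blue}, so block 7, plot 6 must be red.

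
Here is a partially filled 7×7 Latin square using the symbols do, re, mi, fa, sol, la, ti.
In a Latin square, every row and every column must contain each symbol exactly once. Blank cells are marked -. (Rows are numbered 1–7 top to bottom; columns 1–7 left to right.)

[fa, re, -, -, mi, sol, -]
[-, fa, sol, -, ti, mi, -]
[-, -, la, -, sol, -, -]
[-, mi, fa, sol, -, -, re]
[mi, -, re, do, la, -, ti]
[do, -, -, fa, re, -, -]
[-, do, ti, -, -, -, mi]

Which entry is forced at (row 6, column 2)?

Row 1, column 3: row 1 has {re, mi, fa, sol} and column 3 has {re, fa, sol, la, ti}, leaving only do.
Row 1, column 7: row 1 has {do, re, mi, fa, sol} and column 7 has {re, mi, ti}, leaving only la.
Row 1, column 4: row 1 has {do, re, mi, fa, sol, la} and column 4 has {do, fa, sol}, leaving only ti.
Row 2, column 7: row 2 has {mi, fa, sol, ti} and column 7 has {re, mi, la, ti}, leaving only do.
Row 3, column 2: row 3 has {sol, la} and column 2 has {do, re, mi, fa}, leaving only ti.
Row 3, column 1: row 3 has {sol, la, ti} and column 1 has {do, mi, fa}, leaving only re.
Row 2, column 1: row 2 has {do, mi, fa, sol, ti} and column 1 has {do, re, mi, fa}, leaving only la.
Row 2, column 4: row 2 has {do, mi, fa, sol, la, ti} and column 4 has {do, fa, sol, ti}, leaving only re.
Row 3, column 4: row 3 has {re, sol, la, ti} and column 4 has {do, re, fa, sol, ti}, leaving only mi.
Row 3, column 7: row 3 has {re, mi, sol, la, ti} and column 7 has {do, re, mi, la, ti}, leaving only fa.
Row 3, column 6: row 3 has {re, mi, fa, sol, la, ti} and column 6 has {mi, sol}, leaving only do.
Row 4, column 1: row 4 has {re, mi, fa, sol} and column 1 has {do, re, mi, fa, la}, leaving only ti.
Row 4, column 5: row 4 has {re, mi, fa, sol, ti} and column 5 has {re, mi, sol, la, ti}, leaving only do.
Row 4, column 6: row 4 has {do, re, mi, fa, sol, ti} and column 6 has {do, mi, sol}, leaving only la.
Row 5, column 2: row 5 has {do, re, mi, la, ti} and column 2 has {do, re, mi, fa, ti}, leaving only sol.
Row 6 already has {do, re, fa} and column 2 already has {do, re, mi, fa, sol, ti}, so row 6, column 2 must be la.

la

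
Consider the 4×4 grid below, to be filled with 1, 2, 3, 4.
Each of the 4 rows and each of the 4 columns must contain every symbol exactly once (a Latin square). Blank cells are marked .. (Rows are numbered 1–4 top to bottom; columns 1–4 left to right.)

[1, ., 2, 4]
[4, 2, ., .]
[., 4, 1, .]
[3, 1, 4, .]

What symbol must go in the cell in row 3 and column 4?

Row 1, column 2: row 1 has {1, 2, 4} and column 2 has {1, 2, 4}, leaving only 3.
Row 2, column 3: row 2 has {2, 4} and column 3 has {1, 2, 4}, leaving only 3.
Row 2, column 4: row 2 has {2, 3, 4} and column 4 has {4}, leaving only 1.
Row 3, column 1: row 3 has {1, 4} and column 1 has {1, 3, 4}, leaving only 2.
Row 3 already has {1, 2, 4} and column 4 already has {1, 4}, so row 3, column 4 must be 3.

3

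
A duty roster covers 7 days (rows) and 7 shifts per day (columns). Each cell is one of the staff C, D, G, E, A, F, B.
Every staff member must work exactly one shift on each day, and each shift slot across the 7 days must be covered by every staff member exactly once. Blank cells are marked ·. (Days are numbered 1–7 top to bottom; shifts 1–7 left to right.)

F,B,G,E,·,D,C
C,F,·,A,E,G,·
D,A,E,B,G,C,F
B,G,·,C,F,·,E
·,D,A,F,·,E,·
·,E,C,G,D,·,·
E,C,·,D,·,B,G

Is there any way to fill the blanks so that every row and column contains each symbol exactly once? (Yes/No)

No

Day 1, shift 5: day 1 has {C, D, G, E, F, B} and shift 5 has {D, G, E, F}, so it must be A.
Now day 7, shift 5: day 7 together with shift 5 already contain {C, D, G, E, A, F, B} — every symbol — so nothing can go there. The grid has no valid completion.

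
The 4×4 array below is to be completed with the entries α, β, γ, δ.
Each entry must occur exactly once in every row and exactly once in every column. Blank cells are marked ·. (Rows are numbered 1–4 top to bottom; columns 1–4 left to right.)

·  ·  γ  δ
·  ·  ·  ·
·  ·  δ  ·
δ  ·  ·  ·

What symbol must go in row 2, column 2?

δ

Row 2, column 2 is narrowed to {α, β, γ, δ}.
If it were α, then row 2, column 4 would be left with no valid symbol.
If it were β, then row 2, column 4 would be left with no valid symbol.
If it were γ, propagating the remaining blanks reaches a contradiction.
So row 2, column 2 must be δ.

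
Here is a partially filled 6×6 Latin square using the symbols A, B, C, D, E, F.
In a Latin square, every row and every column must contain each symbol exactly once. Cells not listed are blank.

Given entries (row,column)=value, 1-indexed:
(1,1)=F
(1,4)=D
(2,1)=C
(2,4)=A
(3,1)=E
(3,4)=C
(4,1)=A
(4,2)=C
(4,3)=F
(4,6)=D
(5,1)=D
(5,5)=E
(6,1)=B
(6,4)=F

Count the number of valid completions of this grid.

Row 1, column 2: eliminating its row and column leaves {A, B, E}.
Row 1, column 3: eliminating its row and column leaves {A, B, C, E}.
Row 1, column 5: eliminating its row and column leaves {A, B, C}.
Row 1, column 6: eliminating its row and column leaves {A, B, C, E}.
Row 2, column 2: eliminating its row and column leaves {B, D, E, F}.
Row 2, column 3: eliminating its row and column leaves {B, D, E}.
Row 2, column 5: eliminating its row and column leaves {B, D, F}.
Row 2, column 6: eliminating its row and column leaves {B, E, F}.
Row 3, column 2: eliminating its row and column leaves {A, B, D, F}.
Row 3, column 3: eliminating its row and column leaves {A, B, D}.
Row 3, column 5: eliminating its row and column leaves {A, B, D, F}.
Row 3, column 6: eliminating its row and column leaves {A, B, F}.
Row 4, column 4: eliminating its row and column leaves {B, E}.
Row 4, column 5: eliminating its row and column leaves {B}.
Row 5, column 2: eliminating its row and column leaves {A, B, F}.
Row 5, column 3: eliminating its row and column leaves {A, B, C}.
Row 5, column 4: eliminating its row and column leaves {B}.
Row 5, column 6: eliminating its row and column leaves {A, B, C, F}.
Row 6, column 2: eliminating its row and column leaves {A, D, E}.
Row 6, column 3: eliminating its row and column leaves {A, C, D, E}.
Row 6, column 5: eliminating its row and column leaves {A, C, D}.
Row 6, column 6: eliminating its row and column leaves {A, C, E}.
Enumerating the assignments across these blanks that avoid any row or column repeat gives 48 completions.

48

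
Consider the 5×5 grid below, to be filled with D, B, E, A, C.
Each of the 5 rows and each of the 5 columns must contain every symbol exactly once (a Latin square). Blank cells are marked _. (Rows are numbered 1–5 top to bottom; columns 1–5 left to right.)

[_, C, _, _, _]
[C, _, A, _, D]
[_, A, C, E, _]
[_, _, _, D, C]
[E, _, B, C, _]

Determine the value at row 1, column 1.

Row 2, column 4: row 2 has {D, A, C} and column 4 has {D, E, C}, leaving only B.
Row 1, column 4: row 1 has {C} and column 4 has {D, B, E, C}, leaving only A.
Row 2, column 2: row 2 has {D, B, A, C} and column 2 has {A, C}, leaving only E.
Row 3, column 5: row 3 has {E, A, C} and column 5 has {D, C}, leaving only B.
Row 1, column 5: row 1 has {A, C} and column 5 has {D, B, C}, leaving only E.
Row 1, column 3: row 1 has {E, A, C} and column 3 has {B, A, C}, leaving only D.
Row 1 already has {D, E, A, C} and column 1 already has {E, C}, so row 1, column 1 must be B.

B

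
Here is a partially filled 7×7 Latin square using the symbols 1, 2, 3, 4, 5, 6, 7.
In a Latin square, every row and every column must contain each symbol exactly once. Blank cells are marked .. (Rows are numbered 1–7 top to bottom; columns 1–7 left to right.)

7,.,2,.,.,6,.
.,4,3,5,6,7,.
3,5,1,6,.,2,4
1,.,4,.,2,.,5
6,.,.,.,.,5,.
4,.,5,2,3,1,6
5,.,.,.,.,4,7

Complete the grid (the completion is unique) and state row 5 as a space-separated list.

Row 5, column 3: row 5 has {5, 6} and column 3 has {1, 2, 3, 4, 5}, leaving only 7.
Row 2, column 1: row 2 has {3, 4, 5, 6, 7} and column 1 has {1, 3, 4, 5, 6, 7}, leaving only 2.
Row 2, column 7: row 2 has {2, 3, 4, 5, 6, 7} and column 7 has {4, 5, 6, 7}, leaving only 1.
Row 1, column 7: row 1 has {2, 6, 7} and column 7 has {1, 4, 5, 6, 7}, leaving only 3.
Row 5, column 7: row 5 has {5, 6, 7} and column 7 has {1, 3, 4, 5, 6, 7}, leaving only 2.
Row 1, column 2: row 1 has {2, 3, 6, 7} and column 2 has {4, 5}, leaving only 1.
Row 5, column 2: row 5 has {2, 5, 6, 7} and column 2 has {1, 4, 5}, leaving only 3.
Row 1, column 4: row 1 has {1, 2, 3, 6, 7} and column 4 has {2, 5, 6}, leaving only 4.
Row 5, column 4: row 5 has {2, 3, 5, 6, 7} and column 4 has {2, 4, 5, 6}, leaving only 1.
Row 5, column 5: row 5 has {1, 2, 3, 5, 6, 7} and column 5 has {2, 3, 6}, leaving only 4.
So row 5 reads: 6 3 7 1 4 5 2.

6 3 7 1 4 5 2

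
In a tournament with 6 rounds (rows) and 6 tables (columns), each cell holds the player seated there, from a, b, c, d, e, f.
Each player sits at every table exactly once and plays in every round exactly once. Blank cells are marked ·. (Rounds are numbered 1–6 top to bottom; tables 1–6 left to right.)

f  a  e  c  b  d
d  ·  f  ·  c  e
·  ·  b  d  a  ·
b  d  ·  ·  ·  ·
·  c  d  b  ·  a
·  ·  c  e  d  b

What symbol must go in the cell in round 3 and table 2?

e

Round 2, table 2: round 2 has {c, d, e, f} and table 2 has {a, c, d}, leaving only b.
Round 2, table 4: round 2 has {b, c, d, e, f} and table 4 has {b, c, d, e}, leaving only a.
Round 4, table 3: round 4 has {b, d} and table 3 has {b, c, d, e, f}, leaving only a.
Round 4, table 4: round 4 has {a, b, d} and table 4 has {a, b, c, d, e}, leaving only f.
Round 4, table 5: round 4 has {a, b, d, f} and table 5 has {a, b, c, d}, leaving only e.
Round 4, table 6: round 4 has {a, b, d, e, f} and table 6 has {a, b, d, e}, leaving only c.
Round 3, table 6: round 3 has {a, b, d} and table 6 has {a, b, c, d, e}, leaving only f.
Round 3 already has {a, b, d, f} and table 2 already has {a, b, c, d}, so round 3, table 2 must be e.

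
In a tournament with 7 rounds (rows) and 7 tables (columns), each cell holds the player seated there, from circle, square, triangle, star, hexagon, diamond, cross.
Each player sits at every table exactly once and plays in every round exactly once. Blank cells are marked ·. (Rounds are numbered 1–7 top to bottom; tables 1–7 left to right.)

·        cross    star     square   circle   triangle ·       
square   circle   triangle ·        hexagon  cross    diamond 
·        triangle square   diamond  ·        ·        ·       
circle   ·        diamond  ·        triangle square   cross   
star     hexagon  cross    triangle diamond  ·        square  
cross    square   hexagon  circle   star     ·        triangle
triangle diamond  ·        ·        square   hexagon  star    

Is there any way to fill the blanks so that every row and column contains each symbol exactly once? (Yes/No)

Yes

No round or table among the givens repeats a symbol, and propagating forced cells runs into no contradiction.
One valid completion exists (for instance, diamond cross star square circle triangle hexagon / square circle triangle star hexagon cross diamond / hexagon triangle square diamond cross star circle / circle star diamond hexagon triangle square cross / star hexagon cross triangle diamond circle square / cross square hexagon circle star diamond triangle / triangle diamond circle cross square hexagon star).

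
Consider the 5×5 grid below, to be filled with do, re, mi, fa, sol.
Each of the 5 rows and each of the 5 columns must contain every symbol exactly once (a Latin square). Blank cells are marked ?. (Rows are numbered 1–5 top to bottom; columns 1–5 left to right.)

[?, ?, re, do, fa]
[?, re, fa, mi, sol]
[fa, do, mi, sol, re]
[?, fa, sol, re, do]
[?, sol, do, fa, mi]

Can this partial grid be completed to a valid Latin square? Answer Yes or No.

No row or column among the givens repeats a symbol, and propagating forced cells runs into no contradiction.
One valid completion exists (for instance, sol mi re do fa / do re fa mi sol / fa do mi sol re / mi fa sol re do / re sol do fa mi).

Yes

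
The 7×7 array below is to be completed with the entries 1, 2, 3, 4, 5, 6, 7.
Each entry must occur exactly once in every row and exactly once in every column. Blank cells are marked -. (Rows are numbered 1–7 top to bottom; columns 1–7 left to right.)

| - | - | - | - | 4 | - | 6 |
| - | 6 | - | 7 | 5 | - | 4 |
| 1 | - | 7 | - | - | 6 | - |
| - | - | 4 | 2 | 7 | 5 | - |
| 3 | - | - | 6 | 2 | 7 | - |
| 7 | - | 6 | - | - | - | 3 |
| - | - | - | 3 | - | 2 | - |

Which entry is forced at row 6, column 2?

Row 2, column 1: row 2 has {4, 5, 6, 7} and column 1 has {1, 3, 7}, leaving only 2.
Row 1, column 1: row 1 has {4, 6} and column 1 has {1, 2, 3, 7}, leaving only 5.
Row 1, column 4: row 1 has {4, 5, 6} and column 4 has {2, 3, 6, 7}, leaving only 1.
Row 1, column 6: row 1 has {1, 4, 5, 6} and column 6 has {2, 5, 6, 7}, leaving only 3.
Row 1, column 3: row 1 has {1, 3, 4, 5, 6} and column 3 has {4, 6, 7}, leaving only 2.
Row 1, column 2: row 1 has {1, 2, 3, 4, 5, 6} and column 2 has {6}, leaving only 7.
Row 2, column 6: row 2 has {2, 4, 5, 6, 7} and column 6 has {2, 3, 5, 6, 7}, leaving only 1.
Row 2, column 3: row 2 has {1, 2, 4, 5, 6, 7} and column 3 has {2, 4, 6, 7}, leaving only 3.
Row 3, column 5: row 3 has {1, 6, 7} and column 5 has {2, 4, 5, 7}, leaving only 3.
Row 4, column 1: row 4 has {2, 4, 5, 7} and column 1 has {1, 2, 3, 5, 7}, leaving only 6.
Row 4, column 7: row 4 has {2, 4, 5, 6, 7} and column 7 has {3, 4, 6}, leaving only 1.
Row 4, column 2: row 4 has {1, 2, 4, 5, 6, 7} and column 2 has {6, 7}, leaving only 3.
Row 5, column 7: row 5 has {2, 3, 6, 7} and column 7 has {1, 3, 4, 6}, leaving only 5.
Row 3, column 7: row 3 has {1, 3, 6, 7} and column 7 has {1, 3, 4, 5, 6}, leaving only 2.
Row 5, column 3: row 5 has {2, 3, 5, 6, 7} and column 3 has {2, 3, 4, 6, 7}, leaving only 1.
Row 5, column 2: row 5 has {1, 2, 3, 5, 6, 7} and column 2 has {3, 6, 7}, leaving only 4.
Row 3, column 2: row 3 has {1, 2, 3, 6, 7} and column 2 has {3, 4, 6, 7}, leaving only 5.
Row 3, column 4: row 3 has {1, 2, 3, 5, 6, 7} and column 4 has {1, 2, 3, 6, 7}, leaving only 4.
Row 6, column 4: row 6 has {3, 6, 7} and column 4 has {1, 2, 3, 4, 6, 7}, leaving only 5.
Row 6, column 5: row 6 has {3, 5, 6, 7} and column 5 has {2, 3, 4, 5, 7}, leaving only 1.
Row 6 already has {1, 3, 5, 6, 7} and column 2 already has {3, 4, 5, 6, 7}, so row 6, column 2 must be 2.

2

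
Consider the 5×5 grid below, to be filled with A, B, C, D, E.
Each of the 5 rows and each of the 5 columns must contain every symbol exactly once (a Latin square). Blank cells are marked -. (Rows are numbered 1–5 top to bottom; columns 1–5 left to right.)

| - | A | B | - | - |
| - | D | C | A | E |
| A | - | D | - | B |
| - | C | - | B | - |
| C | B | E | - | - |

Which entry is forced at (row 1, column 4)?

Row 2, column 1: row 2 has {A, C, D, E} and column 1 has {A, C}, leaving only B.
Row 3, column 2: row 3 has {A, B, D} and column 2 has {A, B, C, D}, leaving only E.
Row 3, column 4: row 3 has {A, B, D, E} and column 4 has {A, B}, leaving only C.
Row 4, column 3: row 4 has {B, C} and column 3 has {B, C, D, E}, leaving only A.
Row 4, column 5: row 4 has {A, B, C} and column 5 has {B, E}, leaving only D.
Row 1, column 5: row 1 has {A, B} and column 5 has {B, D, E}, leaving only C.
Row 4, column 1: row 4 has {A, B, C, D} and column 1 has {A, B, C}, leaving only E.
Row 1, column 1: row 1 has {A, B, C} and column 1 has {A, B, C, E}, leaving only D.
Row 1 already has {A, B, C, D} and column 4 already has {A, B, C}, so row 1, column 4 must be E.

E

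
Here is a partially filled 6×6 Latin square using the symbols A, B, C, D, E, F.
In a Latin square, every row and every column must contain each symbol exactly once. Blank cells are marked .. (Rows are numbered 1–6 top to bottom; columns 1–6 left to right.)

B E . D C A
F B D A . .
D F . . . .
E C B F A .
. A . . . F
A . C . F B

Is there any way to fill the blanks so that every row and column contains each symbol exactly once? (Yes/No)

No row or column among the givens repeats a symbol, and propagating forced cells runs into no contradiction.
One valid completion exists (for instance, B E F D C A / F B D A E C / D F A C B E / E C B F A D / C A E B D F / A D C E F B).

Yes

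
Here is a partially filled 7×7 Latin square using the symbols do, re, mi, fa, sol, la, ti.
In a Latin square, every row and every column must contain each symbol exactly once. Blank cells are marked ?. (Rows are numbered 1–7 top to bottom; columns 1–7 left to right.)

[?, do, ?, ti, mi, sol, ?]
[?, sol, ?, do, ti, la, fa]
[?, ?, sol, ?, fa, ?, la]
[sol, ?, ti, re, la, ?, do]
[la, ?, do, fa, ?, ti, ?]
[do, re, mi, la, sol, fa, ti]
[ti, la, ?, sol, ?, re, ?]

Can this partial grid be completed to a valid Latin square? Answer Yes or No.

Yes

No row or column among the givens repeats a symbol, and propagating forced cells runs into no contradiction.
One valid completion exists (for instance, fa do la ti mi sol re / mi sol re do ti la fa / re ti sol mi fa do la / sol fa ti re la mi do / la mi do fa re ti sol / do re mi la sol fa ti / ti la fa sol do re mi).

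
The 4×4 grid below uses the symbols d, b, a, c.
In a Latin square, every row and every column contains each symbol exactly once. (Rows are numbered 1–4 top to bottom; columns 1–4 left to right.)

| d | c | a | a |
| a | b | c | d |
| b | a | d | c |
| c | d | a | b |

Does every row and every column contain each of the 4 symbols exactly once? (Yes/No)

Row 1 contains a twice (at columns 3 and 4), so it is not a permutation.

No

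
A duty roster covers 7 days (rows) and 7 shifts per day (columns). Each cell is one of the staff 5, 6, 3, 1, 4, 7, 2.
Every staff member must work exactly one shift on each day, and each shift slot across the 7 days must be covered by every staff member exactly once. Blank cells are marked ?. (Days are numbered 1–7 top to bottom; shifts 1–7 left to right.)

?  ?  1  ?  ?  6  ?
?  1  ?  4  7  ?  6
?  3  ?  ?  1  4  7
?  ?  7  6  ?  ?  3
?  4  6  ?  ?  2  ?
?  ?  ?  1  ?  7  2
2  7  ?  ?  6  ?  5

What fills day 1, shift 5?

2

Day 1, shift 7: day 1 has {6, 1} and shift 7 has {5, 6, 3, 7, 2}, leaving only 4.
Day 5, shift 7: day 5 has {6, 4, 2} and shift 7 has {5, 6, 3, 4, 7, 2}, leaving only 1.
Day 7, shift 4: day 7 has {5, 6, 7, 2} and shift 4 has {6, 1, 4}, leaving only 3.
Day 7, shift 3: day 7 has {5, 6, 3, 7, 2} and shift 3 has {6, 1, 7}, leaving only 4.
Day 7, shift 6: day 7 has {5, 6, 3, 4, 7, 2} and shift 6 has {6, 4, 7, 2}, leaving only 1.
Day 4, shift 6: day 4 has {6, 3, 7} and shift 6 has {6, 1, 4, 7, 2}, leaving only 5.
Day 2, shift 6: day 2 has {6, 1, 4, 7} and shift 6 has {5, 6, 1, 4, 7, 2}, leaving only 3.
Day 2, shift 1: day 2 has {6, 3, 1, 4, 7} and shift 1 has {2}, leaving only 5.
Day 2, shift 3: day 2 has {5, 6, 3, 1, 4, 7} and shift 3 has {6, 1, 4, 7}, leaving only 2.
Day 3, shift 1: day 3 has {3, 1, 4, 7} and shift 1 has {5, 2}, leaving only 6.
Day 3, shift 3: day 3 has {6, 3, 1, 4, 7} and shift 3 has {6, 1, 4, 7, 2}, leaving only 5.
Day 3, shift 4: day 3 has {5, 6, 3, 1, 4, 7} and shift 4 has {6, 3, 1, 4}, leaving only 2.
Day 4, shift 2: day 4 has {5, 6, 3, 7} and shift 2 has {3, 1, 4, 7}, leaving only 2.
Day 1, shift 2: day 1 has {6, 1, 4} and shift 2 has {3, 1, 4, 7, 2}, leaving only 5.
Day 1, shift 4: day 1 has {5, 6, 1, 4} and shift 4 has {6, 3, 1, 4, 2}, leaving only 7.
Day 1, shift 1: day 1 has {5, 6, 1, 4, 7} and shift 1 has {5, 6, 2}, leaving only 3.
Day 1 already has {5, 6, 3, 1, 4, 7} and shift 5 already has {6, 1, 7}, so day 1, shift 5 must be 2.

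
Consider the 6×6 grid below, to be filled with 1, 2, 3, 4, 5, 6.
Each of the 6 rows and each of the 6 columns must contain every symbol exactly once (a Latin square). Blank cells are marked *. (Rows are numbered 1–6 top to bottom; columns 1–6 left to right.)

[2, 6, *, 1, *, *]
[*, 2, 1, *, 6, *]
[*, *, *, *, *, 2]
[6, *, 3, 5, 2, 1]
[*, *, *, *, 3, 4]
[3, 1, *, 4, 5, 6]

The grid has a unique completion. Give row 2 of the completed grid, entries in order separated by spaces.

Row 2, column 4: row 2 has {1, 2, 6} and column 4 has {1, 4, 5}, leaving only 3.
Row 2, column 6: row 2 has {1, 2, 3, 6} and column 6 has {1, 2, 4, 6}, leaving only 5.
Row 2, column 1: row 2 has {1, 2, 3, 5, 6} and column 1 has {2, 3, 6}, leaving only 4.
So row 2 reads: 4 2 1 3 6 5.

4 2 1 3 6 5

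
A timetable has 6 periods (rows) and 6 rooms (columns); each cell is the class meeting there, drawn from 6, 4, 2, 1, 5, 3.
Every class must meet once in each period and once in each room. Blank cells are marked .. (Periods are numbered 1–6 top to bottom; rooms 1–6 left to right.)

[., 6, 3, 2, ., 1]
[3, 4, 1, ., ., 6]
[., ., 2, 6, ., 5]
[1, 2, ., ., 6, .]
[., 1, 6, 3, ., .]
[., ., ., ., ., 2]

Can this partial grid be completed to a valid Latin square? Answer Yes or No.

No period or room among the givens repeats a symbol, and propagating forced cells runs into no contradiction.
One valid completion exists (for instance, 5 6 3 2 4 1 / 3 4 1 5 2 6 / 4 3 2 6 1 5 / 1 2 5 4 6 3 / 2 1 6 3 5 4 / 6 5 4 1 3 2).

Yes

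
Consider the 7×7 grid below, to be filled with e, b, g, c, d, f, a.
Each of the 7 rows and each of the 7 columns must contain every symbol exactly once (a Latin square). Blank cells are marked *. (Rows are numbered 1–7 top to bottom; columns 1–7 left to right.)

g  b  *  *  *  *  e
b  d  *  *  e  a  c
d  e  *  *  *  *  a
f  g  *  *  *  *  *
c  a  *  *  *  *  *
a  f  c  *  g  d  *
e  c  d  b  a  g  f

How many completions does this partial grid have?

14

Row 1, column 3: eliminating its row and column leaves {f, a}.
Row 1, column 4: eliminating its row and column leaves {c, d, f, a}.
Row 1, column 5: eliminating its row and column leaves {c, d, f}.
Row 1, column 6: eliminating its row and column leaves {c, f}.
Row 2, column 3: eliminating its row and column leaves {g, f}.
Row 2, column 4: eliminating its row and column leaves {g, f}.
Row 3, column 3: eliminating its row and column leaves {b, g, f}.
Row 3, column 4: eliminating its row and column leaves {g, c, f}.
Row 3, column 5: eliminating its row and column leaves {b, c, f}.
Row 3, column 6: eliminating its row and column leaves {b, c, f}.
Row 4, column 3: eliminating its row and column leaves {e, b, a}.
Row 4, column 4: eliminating its row and column leaves {e, c, d, a}.
Row 4, column 5: eliminating its row and column leaves {b, c, d}.
Row 4, column 6: eliminating its row and column leaves {e, b, c}.
Row 4, column 7: eliminating its row and column leaves {b, d}.
Row 5, column 3: eliminating its row and column leaves {e, b, g, f}.
Row 5, column 4: eliminating its row and column leaves {e, g, d, f}.
Row 5, column 5: eliminating its row and column leaves {b, d, f}.
Row 5, column 6: eliminating its row and column leaves {e, b, f}.
Row 5, column 7: eliminating its row and column leaves {b, g, d}.
Row 6, column 4: eliminating its row and column leaves {e}.
Row 6, column 7: eliminating its row and column leaves {b}.
Enumerating the assignments across these blanks that avoid any row or column repeat gives 14 completions.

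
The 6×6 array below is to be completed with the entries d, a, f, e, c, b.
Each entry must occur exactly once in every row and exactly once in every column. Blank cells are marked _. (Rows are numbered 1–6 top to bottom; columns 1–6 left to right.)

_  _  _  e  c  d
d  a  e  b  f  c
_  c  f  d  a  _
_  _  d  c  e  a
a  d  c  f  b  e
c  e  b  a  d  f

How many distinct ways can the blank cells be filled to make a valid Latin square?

Row 1, column 1: eliminating its row and column leaves {f, b}.
Row 1, column 2: eliminating its row and column leaves {f, b}.
Row 1, column 3: eliminating its row and column leaves {a}.
Row 3, column 1: eliminating its row and column leaves {e, b}.
Row 3, column 6: eliminating its row and column leaves {b}.
Row 4, column 1: eliminating its row and column leaves {f, b}.
Row 4, column 2: eliminating its row and column leaves {f, b}.
Enumerating the assignments across these blanks that avoid any row or column repeat gives 2 completions.

2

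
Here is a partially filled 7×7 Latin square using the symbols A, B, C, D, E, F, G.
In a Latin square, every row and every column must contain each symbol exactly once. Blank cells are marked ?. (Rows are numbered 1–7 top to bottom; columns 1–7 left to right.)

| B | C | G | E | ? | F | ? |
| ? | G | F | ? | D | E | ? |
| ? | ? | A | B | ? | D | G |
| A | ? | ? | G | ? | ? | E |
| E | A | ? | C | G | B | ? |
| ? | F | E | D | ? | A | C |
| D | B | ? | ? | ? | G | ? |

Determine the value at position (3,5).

Row 1, column 5: row 1 has {B, C, E, F, G} and column 5 has {D, G}, leaving only A.
Row 1, column 7: row 1 has {A, B, C, E, F, G} and column 7 has {C, E, G}, leaving only D.
Row 2, column 1: row 2 has {D, E, F, G} and column 1 has {A, B, D, E}, leaving only C.
Row 2, column 4: row 2 has {C, D, E, F, G} and column 4 has {B, C, D, E, G}, leaving only A.
Row 2, column 7: row 2 has {A, C, D, E, F, G} and column 7 has {C, D, E, G}, leaving only B.
Row 3, column 1: row 3 has {A, B, D, G} and column 1 has {A, B, C, D, E}, leaving only F.
Row 3, column 2: row 3 has {A, B, D, F, G} and column 2 has {A, B, C, F, G}, leaving only E.
Row 3 already has {A, B, D, E, F, G} and column 5 already has {A, D, G}, so row 3, column 5 must be C.

C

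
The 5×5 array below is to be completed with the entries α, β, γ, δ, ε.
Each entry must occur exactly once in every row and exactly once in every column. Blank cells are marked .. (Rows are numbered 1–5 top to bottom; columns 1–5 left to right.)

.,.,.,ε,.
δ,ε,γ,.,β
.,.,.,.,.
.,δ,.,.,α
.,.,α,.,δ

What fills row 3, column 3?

β

Row 1, column 5: row 1 has {ε} and column 5 has {α, β, δ}, leaving only γ.
Row 2, column 4: row 2 has {β, γ, δ, ε} and column 4 has {ε}, leaving only α.
Row 3, column 5: row 3 has {} and column 5 has {α, β, γ, δ}, leaving only ε.
Row 3, column 3 is narrowed to {β, δ}.
If it were δ, then row 1, column 2 would be left with no valid symbol.
So row 3, column 3 must be β.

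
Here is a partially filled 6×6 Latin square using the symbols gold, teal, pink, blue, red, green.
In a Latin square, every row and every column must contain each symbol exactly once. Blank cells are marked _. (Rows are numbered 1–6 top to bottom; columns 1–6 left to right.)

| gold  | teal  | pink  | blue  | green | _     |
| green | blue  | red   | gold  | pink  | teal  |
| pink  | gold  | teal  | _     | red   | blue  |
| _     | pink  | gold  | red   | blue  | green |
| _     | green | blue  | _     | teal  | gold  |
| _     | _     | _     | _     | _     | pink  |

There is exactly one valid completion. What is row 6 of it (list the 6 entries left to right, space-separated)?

blue red green teal gold pink

Row 6, column 2: row 6 has {pink} and column 2 has {gold, teal, pink, blue, green}, leaving only red.
Row 6, column 3: row 6 has {pink, red} and column 3 has {gold, teal, pink, blue, red}, leaving only green.
Row 6, column 4: row 6 has {pink, red, green} and column 4 has {gold, blue, red}, leaving only teal.
Row 6, column 1: row 6 has {teal, pink, red, green} and column 1 has {gold, pink, green}, leaving only blue.
Row 6, column 5: row 6 has {teal, pink, blue, red, green} and column 5 has {teal, pink, blue, red, green}, leaving only gold.
So row 6 reads: blue red green teal gold pink.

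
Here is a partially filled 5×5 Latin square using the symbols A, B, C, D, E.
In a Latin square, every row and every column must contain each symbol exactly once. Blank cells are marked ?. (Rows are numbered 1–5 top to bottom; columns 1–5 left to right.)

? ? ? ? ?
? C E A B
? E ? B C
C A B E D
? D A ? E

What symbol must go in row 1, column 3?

Row 1, column 2: row 1 has {} and column 2 has {A, C, D, E}, leaving only B.
Row 1, column 5: row 1 has {B} and column 5 has {B, C, D, E}, leaving only A.
Row 2, column 1: row 2 has {A, B, C, E} and column 1 has {C}, leaving only D.
Row 1, column 1: row 1 has {A, B} and column 1 has {C, D}, leaving only E.
Row 3, column 1: row 3 has {B, C, E} and column 1 has {C, D, E}, leaving only A.
Row 3, column 3: row 3 has {A, B, C, E} and column 3 has {A, B, E}, leaving only D.
Row 1 already has {A, B, E} and column 3 already has {A, B, D, E}, so row 1, column 3 must be C.

C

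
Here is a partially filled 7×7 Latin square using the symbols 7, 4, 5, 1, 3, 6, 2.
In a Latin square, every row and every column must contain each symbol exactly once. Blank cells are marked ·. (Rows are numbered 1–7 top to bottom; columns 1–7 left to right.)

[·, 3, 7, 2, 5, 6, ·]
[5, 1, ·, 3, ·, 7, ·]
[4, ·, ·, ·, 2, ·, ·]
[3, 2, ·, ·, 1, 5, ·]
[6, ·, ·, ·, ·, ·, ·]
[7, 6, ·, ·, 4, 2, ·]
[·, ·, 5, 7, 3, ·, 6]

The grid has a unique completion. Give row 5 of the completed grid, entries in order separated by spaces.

Row 5, column 5: row 5 has {6} and column 5 has {4, 5, 1, 3, 2}, leaving only 7.
Row 1, column 1: row 1 has {7, 5, 3, 6, 2} and column 1 has {7, 4, 5, 3, 6}, leaving only 1.
Row 1, column 7: row 1 has {7, 5, 1, 3, 6, 2} and column 7 has {6}, leaving only 4.
Row 2, column 5: row 2 has {7, 5, 1, 3} and column 5 has {7, 4, 5, 1, 3, 2}, leaving only 6.
Row 2, column 7: row 2 has {7, 5, 1, 3, 6} and column 7 has {4, 6}, leaving only 2.
Row 2, column 3: row 2 has {7, 5, 1, 3, 6, 2} and column 3 has {7, 5}, leaving only 4.
Row 4, column 3: row 4 has {5, 1, 3, 2} and column 3 has {7, 4, 5}, leaving only 6.
Row 4, column 4: row 4 has {5, 1, 3, 6, 2} and column 4 has {7, 3, 2}, leaving only 4.
Row 4, column 7: row 4 has {4, 5, 1, 3, 6, 2} and column 7 has {4, 6, 2}, leaving only 7.
Row 7, column 1: row 7 has {7, 5, 3, 6} and column 1 has {7, 4, 5, 1, 3, 6}, leaving only 2.
Row 7, column 2: row 7 has {7, 5, 3, 6, 2} and column 2 has {1, 3, 6, 2}, leaving only 4.
Row 5, column 2: row 5 has {7, 6} and column 2 has {4, 1, 3, 6, 2}, leaving only 5.
Row 5, column 4: row 5 has {7, 5, 6} and column 4 has {7, 4, 3, 2}, leaving only 1.
Row 5, column 7: row 5 has {7, 5, 1, 6} and column 7 has {7, 4, 6, 2}, leaving only 3.
Row 5, column 3: row 5 has {7, 5, 1, 3, 6} and column 3 has {7, 4, 5, 6}, leaving only 2.
Row 5, column 6: row 5 has {7, 5, 1, 3, 6, 2} and column 6 has {7, 5, 6, 2}, leaving only 4.
So row 5 reads: 6 5 2 1 7 4 3.

6 5 2 1 7 4 3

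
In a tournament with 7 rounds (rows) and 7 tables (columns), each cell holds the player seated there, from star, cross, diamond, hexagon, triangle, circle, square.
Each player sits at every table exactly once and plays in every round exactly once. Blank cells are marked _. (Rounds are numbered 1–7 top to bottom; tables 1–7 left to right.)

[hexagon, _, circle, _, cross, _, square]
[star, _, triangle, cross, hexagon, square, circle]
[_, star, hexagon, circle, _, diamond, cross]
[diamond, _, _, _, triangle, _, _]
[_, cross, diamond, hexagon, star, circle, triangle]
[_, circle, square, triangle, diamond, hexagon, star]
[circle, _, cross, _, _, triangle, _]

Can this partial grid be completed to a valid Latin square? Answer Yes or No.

No

Round 1, table 6: round 1 has {cross, hexagon, circle, square} and table 6 has {diamond, hexagon, triangle, circle, square}, so it must be star.
Round 1, table 4: round 1 has {star, cross, hexagon, circle, square} and table 4 has {cross, hexagon, triangle, circle}, so it must be diamond.
Round 1, table 2: round 1 has {star, cross, diamond, hexagon, circle, square} and table 2 has {star, cross, circle}, so it must be triangle.
Round 2, table 2: round 2 has {star, cross, hexagon, triangle, circle, square} and table 2 has {star, cross, triangle, circle}, so it must be diamond.
Round 3, table 5: round 3 has {star, cross, diamond, hexagon, circle} and table 5 has {star, cross, diamond, hexagon, triangle}, so it must be square.
Now round 7, table 5: round 7 together with table 5 already contain {star, cross, diamond, hexagon, triangle, circle, square} — every symbol — so nothing can go there. The grid has no valid completion.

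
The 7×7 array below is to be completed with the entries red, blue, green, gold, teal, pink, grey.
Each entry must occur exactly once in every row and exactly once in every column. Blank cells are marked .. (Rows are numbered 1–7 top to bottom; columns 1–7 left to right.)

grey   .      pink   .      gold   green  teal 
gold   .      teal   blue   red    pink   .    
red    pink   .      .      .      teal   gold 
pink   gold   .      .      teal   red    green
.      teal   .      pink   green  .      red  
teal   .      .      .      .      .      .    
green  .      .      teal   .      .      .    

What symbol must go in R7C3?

Row 1, column 4: row 1 has {green, gold, teal, pink, grey} and column 4 has {blue, teal, pink}, leaving only red.
Row 1, column 2: row 1 has {red, green, gold, teal, pink, grey} and column 2 has {gold, teal, pink}, leaving only blue.
Row 2, column 7: row 2 has {red, blue, gold, teal, pink} and column 7 has {red, green, gold, teal}, leaving only grey.
Row 2, column 2: row 2 has {red, blue, gold, teal, pink, grey} and column 2 has {blue, gold, teal, pink}, leaving only green.
Row 4, column 4: row 4 has {red, green, gold, teal, pink} and column 4 has {red, blue, teal, pink}, leaving only grey.
Row 3, column 4: row 3 has {red, gold, teal, pink} and column 4 has {red, blue, teal, pink, grey}, leaving only green.
Row 4, column 3: row 4 has {red, green, gold, teal, pink, grey} and column 3 has {teal, pink}, leaving only blue.
Row 3, column 3: row 3 has {red, green, gold, teal, pink} and column 3 has {blue, teal, pink}, leaving only grey.
Row 3, column 5: row 3 has {red, green, gold, teal, pink, grey} and column 5 has {red, green, gold, teal}, leaving only blue.
Row 5, column 1: row 5 has {red, green, teal, pink} and column 1 has {red, green, gold, teal, pink, grey}, leaving only blue.
Row 5, column 3: row 5 has {red, blue, green, teal, pink} and column 3 has {blue, teal, pink, grey}, leaving only gold.
Row 7 already has {green, teal} and column 3 already has {blue, gold, teal, pink, grey}, so row 7, column 3 must be red.

red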